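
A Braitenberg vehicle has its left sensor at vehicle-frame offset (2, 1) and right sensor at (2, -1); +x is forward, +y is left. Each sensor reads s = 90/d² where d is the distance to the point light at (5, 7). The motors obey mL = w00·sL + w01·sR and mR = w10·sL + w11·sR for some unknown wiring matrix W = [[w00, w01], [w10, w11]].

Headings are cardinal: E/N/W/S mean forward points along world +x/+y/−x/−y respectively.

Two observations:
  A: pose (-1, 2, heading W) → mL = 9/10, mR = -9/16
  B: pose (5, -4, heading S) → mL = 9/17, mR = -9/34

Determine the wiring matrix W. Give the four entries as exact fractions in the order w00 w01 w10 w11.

obs A: pose=(-1,2,W) → sL=9/10, sR=9/8, mL=9/10, mR=-9/16
obs B: pose=(5,-4,S) → sL=9/17, sR=9/17, mL=9/17, mR=-9/34
sensor matrix S = [[9/10, 9/8], [9/17, 9/17]]; det S = -81/680
solve [mL_A; mL_B] = S·[w00; w01] and [mR_A; mR_B] = S·[w10; w11]:
  w00 = 1, w01 = 0, w10 = 0, w11 = -1/2

1 0 0 -1/2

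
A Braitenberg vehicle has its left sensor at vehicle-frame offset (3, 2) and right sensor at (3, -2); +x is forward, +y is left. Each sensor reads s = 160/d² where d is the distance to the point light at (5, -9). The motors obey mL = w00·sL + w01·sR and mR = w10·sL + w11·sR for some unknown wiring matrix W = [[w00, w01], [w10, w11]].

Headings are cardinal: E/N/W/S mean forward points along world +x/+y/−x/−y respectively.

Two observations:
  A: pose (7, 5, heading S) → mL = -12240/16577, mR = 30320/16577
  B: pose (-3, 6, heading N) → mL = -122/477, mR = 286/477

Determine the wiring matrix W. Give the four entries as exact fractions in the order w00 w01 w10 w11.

1/2 -1 1 1/2

obs A: pose=(7,5,S) → sL=160/137, sR=160/121, mL=-12240/16577, mR=30320/16577
obs B: pose=(-3,6,N) → sL=20/53, sR=4/9, mL=-122/477, mR=286/477
sensor matrix S = [[160/137, 160/121], [20/53, 4/9]]; det S = 158720/7907229
solve [mL_A; mL_B] = S·[w00; w01] and [mR_A; mR_B] = S·[w10; w11]:
  w00 = 1/2, w01 = -1, w10 = 1, w11 = 1/2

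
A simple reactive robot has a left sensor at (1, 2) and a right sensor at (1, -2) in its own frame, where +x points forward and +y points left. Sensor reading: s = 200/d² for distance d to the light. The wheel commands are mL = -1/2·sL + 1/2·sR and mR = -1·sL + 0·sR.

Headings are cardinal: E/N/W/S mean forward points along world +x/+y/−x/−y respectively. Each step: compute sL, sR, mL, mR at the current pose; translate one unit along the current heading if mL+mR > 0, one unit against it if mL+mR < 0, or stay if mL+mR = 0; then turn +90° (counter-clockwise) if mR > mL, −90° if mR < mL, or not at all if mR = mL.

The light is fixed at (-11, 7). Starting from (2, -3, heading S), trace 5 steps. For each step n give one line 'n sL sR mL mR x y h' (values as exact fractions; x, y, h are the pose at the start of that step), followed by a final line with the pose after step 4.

0 100/173 100/121 2600/20933 -100/173 2 -3 S
1 40/53 200/193 1440/10229 -40/53 2 -2 W
2 25/26 5/8 -35/208 -25/26 3 -2 N
3 200/289 200/369 -8000/106641 -200/289 3 -3 E
4 100/173 100/121 2600/20933 -100/173 2 -3 S
final 2 -2 W

n=0: pose=(2,-3,S); sL=100/173, sR=100/121; mL=2600/20933, mR=-100/173; mL+mR=-9500/20933 → advance -1; mR−mL=-14700/20933 → turn -1·90°
n=1: pose=(2,-2,W); sL=40/53, sR=200/193; mL=1440/10229, mR=-40/53; mL+mR=-6280/10229 → advance -1; mR−mL=-9160/10229 → turn -1·90°
n=2: pose=(3,-2,N); sL=25/26, sR=5/8; mL=-35/208, mR=-25/26; mL+mR=-235/208 → advance -1; mR−mL=-165/208 → turn -1·90°
n=3: pose=(3,-3,E); sL=200/289, sR=200/369; mL=-8000/106641, mR=-200/289; mL+mR=-81800/106641 → advance -1; mR−mL=-65800/106641 → turn -1·90°
n=4: pose=(2,-3,S); sL=100/173, sR=100/121; mL=2600/20933, mR=-100/173; mL+mR=-9500/20933 → advance -1; mR−mL=-14700/20933 → turn -1·90°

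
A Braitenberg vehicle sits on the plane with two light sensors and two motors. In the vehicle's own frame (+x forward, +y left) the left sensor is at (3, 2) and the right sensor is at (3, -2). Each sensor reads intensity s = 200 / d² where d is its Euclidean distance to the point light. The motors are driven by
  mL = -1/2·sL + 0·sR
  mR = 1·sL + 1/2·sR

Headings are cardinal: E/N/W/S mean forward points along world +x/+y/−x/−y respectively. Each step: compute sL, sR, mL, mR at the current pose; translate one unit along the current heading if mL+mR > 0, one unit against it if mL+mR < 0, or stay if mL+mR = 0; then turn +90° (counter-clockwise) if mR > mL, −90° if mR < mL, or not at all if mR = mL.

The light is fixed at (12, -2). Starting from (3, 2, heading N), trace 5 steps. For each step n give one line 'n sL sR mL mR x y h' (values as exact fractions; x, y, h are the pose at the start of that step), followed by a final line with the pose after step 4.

0 20/17 100/49 -10/17 1830/833 3 2 N
1 200/153 200/193 -100/153 53900/29529 3 3 W
2 50/17 50/37 -25/17 2275/629 2 3 S
3 40/17 200/53 -20/17 3820/901 2 2 E
4 20/17 100/49 -10/17 1830/833 3 2 N
final 3 3 W

n=0: pose=(3,2,N); sL=20/17, sR=100/49; mL=-10/17, mR=1830/833; mL+mR=1340/833 → advance +1; mR−mL=2320/833 → turn +1·90°
n=1: pose=(3,3,W); sL=200/153, sR=200/193; mL=-100/153, mR=53900/29529; mL+mR=34600/29529 → advance +1; mR−mL=24400/9843 → turn +1·90°
n=2: pose=(2,3,S); sL=50/17, sR=50/37; mL=-25/17, mR=2275/629; mL+mR=1350/629 → advance +1; mR−mL=3200/629 → turn +1·90°
n=3: pose=(2,2,E); sL=40/17, sR=200/53; mL=-20/17, mR=3820/901; mL+mR=2760/901 → advance +1; mR−mL=4880/901 → turn +1·90°
n=4: pose=(3,2,N); sL=20/17, sR=100/49; mL=-10/17, mR=1830/833; mL+mR=1340/833 → advance +1; mR−mL=2320/833 → turn +1·90°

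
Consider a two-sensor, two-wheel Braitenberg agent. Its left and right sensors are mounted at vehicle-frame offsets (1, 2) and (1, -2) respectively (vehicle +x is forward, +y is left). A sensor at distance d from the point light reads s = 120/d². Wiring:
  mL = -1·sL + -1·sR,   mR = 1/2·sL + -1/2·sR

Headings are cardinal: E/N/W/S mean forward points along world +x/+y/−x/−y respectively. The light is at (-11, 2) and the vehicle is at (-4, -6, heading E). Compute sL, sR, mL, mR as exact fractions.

left sensor world pos  = (-3, -4); dL² = 100
right sensor world pos = (-3, -8); dR² = 164
sL = 120/100 = 6/5
sR = 120/164 = 30/41
mL = -1·sL + -1·sR = -396/205
mR = 1/2·sL + -1/2·sR = 48/205

6/5 30/41 -396/205 48/205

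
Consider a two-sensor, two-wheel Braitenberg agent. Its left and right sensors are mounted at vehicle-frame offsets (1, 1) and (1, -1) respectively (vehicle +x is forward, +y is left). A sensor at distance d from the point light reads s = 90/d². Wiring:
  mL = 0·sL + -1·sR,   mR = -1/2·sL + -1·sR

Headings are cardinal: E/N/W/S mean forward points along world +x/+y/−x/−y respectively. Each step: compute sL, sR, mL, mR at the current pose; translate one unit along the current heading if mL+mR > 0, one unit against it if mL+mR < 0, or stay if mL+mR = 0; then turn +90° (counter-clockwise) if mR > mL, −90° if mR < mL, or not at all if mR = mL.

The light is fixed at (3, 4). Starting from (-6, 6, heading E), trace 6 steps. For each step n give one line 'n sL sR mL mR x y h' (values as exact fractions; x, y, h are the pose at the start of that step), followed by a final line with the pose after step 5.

0 90/73 18/13 -18/13 -1899/949 -6 6 E
1 45/41 45/61 -45/61 -6435/5002 -7 6 S
2 18/25 90/137 -90/137 -3483/3425 -7 7 W
3 45/58 9/8 -9/8 -351/232 -6 7 N
4 90/73 18/13 -18/13 -1899/949 -6 6 E
5 45/41 45/61 -45/61 -6435/5002 -7 6 S
final -7 7 W

n=0: pose=(-6,6,E); sL=90/73, sR=18/13; mL=-18/13, mR=-1899/949; mL+mR=-3213/949 → advance -1; mR−mL=-45/73 → turn -1·90°
n=1: pose=(-7,6,S); sL=45/41, sR=45/61; mL=-45/61, mR=-6435/5002; mL+mR=-10125/5002 → advance -1; mR−mL=-45/82 → turn -1·90°
n=2: pose=(-7,7,W); sL=18/25, sR=90/137; mL=-90/137, mR=-3483/3425; mL+mR=-5733/3425 → advance -1; mR−mL=-9/25 → turn -1·90°
n=3: pose=(-6,7,N); sL=45/58, sR=9/8; mL=-9/8, mR=-351/232; mL+mR=-153/58 → advance -1; mR−mL=-45/116 → turn -1·90°
n=4: pose=(-6,6,E); sL=90/73, sR=18/13; mL=-18/13, mR=-1899/949; mL+mR=-3213/949 → advance -1; mR−mL=-45/73 → turn -1·90°
n=5: pose=(-7,6,S); sL=45/41, sR=45/61; mL=-45/61, mR=-6435/5002; mL+mR=-10125/5002 → advance -1; mR−mL=-45/82 → turn -1·90°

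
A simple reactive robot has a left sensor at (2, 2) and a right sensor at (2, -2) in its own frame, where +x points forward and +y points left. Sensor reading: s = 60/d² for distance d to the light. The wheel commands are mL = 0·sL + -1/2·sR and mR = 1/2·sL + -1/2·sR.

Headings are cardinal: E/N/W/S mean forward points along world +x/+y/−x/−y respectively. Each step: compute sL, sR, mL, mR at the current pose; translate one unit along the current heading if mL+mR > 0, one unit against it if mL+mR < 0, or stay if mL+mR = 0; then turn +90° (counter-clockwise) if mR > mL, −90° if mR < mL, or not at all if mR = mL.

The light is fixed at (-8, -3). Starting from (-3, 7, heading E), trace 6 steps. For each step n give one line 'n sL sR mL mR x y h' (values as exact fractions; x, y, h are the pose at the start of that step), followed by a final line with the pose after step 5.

0 60/193 60/113 -30/113 -2400/21809 -3 7 E
1 15/37 1/3 -1/6 4/111 -4 7 N
2 60/53 12/25 -6/25 432/1325 -4 6 W
3 30/37 6/5 -3/5 -36/185 -5 6 S
4 60/169 60/89 -30/89 -2400/15041 -5 7 E
5 5/12 3/8 -3/16 1/48 -6 7 N
final -6 6 W

n=0: pose=(-3,7,E); sL=60/193, sR=60/113; mL=-30/113, mR=-2400/21809; mL+mR=-8190/21809 → advance -1; mR−mL=30/193 → turn +1·90°
n=1: pose=(-4,7,N); sL=15/37, sR=1/3; mL=-1/6, mR=4/111; mL+mR=-29/222 → advance -1; mR−mL=15/74 → turn +1·90°
n=2: pose=(-4,6,W); sL=60/53, sR=12/25; mL=-6/25, mR=432/1325; mL+mR=114/1325 → advance +1; mR−mL=30/53 → turn +1·90°
n=3: pose=(-5,6,S); sL=30/37, sR=6/5; mL=-3/5, mR=-36/185; mL+mR=-147/185 → advance -1; mR−mL=15/37 → turn +1·90°
n=4: pose=(-5,7,E); sL=60/169, sR=60/89; mL=-30/89, mR=-2400/15041; mL+mR=-7470/15041 → advance -1; mR−mL=30/169 → turn +1·90°
n=5: pose=(-6,7,N); sL=5/12, sR=3/8; mL=-3/16, mR=1/48; mL+mR=-1/6 → advance -1; mR−mL=5/24 → turn +1·90°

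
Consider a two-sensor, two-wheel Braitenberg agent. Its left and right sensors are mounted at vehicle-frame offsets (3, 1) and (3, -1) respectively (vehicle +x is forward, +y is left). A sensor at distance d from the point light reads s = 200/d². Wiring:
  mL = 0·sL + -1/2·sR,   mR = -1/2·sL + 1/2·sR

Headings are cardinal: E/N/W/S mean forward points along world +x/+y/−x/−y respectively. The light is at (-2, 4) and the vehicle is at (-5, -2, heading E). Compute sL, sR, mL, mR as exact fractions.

left sensor world pos  = (-2, -1); dL² = 25
right sensor world pos = (-2, -3); dR² = 49
sL = 200/25 = 8
sR = 200/49 = 200/49
mL = 0·sL + -1/2·sR = -100/49
mR = -1/2·sL + 1/2·sR = -96/49

8 200/49 -100/49 -96/49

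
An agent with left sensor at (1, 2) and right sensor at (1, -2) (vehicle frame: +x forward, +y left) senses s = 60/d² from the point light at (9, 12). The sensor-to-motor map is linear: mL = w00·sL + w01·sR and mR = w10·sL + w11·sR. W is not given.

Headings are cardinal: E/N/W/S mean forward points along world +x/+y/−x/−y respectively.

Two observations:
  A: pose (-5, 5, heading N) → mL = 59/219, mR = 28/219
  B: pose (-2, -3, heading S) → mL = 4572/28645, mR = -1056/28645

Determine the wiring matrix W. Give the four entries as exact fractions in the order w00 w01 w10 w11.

obs A: pose=(-5,5,N) → sL=15/73, sR=1/3, mL=59/219, mR=28/219
obs B: pose=(-2,-3,S) → sL=60/337, sR=12/85, mL=4572/28645, mR=-1056/28645
sensor matrix S = [[15/73, 1/3], [60/337, 12/85]]; det S = -12688/418217
solve [mL_A; mL_B] = S·[w00; w01] and [mR_A; mR_B] = S·[w10; w11]:
  w00 = 1/2, w01 = 1/2, w10 = -1, w11 = 1

1/2 1/2 -1 1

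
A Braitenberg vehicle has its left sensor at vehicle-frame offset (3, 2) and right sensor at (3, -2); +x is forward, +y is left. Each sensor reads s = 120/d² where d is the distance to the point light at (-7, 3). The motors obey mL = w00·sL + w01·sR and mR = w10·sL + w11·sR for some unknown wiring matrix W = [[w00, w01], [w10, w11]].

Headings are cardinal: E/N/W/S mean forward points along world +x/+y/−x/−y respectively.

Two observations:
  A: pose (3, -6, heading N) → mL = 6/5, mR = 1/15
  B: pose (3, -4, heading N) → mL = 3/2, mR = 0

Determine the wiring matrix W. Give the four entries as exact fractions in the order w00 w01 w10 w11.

obs A: pose=(3,-6,N) → sL=6/5, sR=2/3, mL=6/5, mR=1/15
obs B: pose=(3,-4,N) → sL=3/2, sR=3/4, mL=3/2, mR=0
sensor matrix S = [[6/5, 2/3], [3/2, 3/4]]; det S = -1/10
solve [mL_A; mL_B] = S·[w00; w01] and [mR_A; mR_B] = S·[w10; w11]:
  w00 = 1, w01 = 0, w10 = -1/2, w11 = 1

1 0 -1/2 1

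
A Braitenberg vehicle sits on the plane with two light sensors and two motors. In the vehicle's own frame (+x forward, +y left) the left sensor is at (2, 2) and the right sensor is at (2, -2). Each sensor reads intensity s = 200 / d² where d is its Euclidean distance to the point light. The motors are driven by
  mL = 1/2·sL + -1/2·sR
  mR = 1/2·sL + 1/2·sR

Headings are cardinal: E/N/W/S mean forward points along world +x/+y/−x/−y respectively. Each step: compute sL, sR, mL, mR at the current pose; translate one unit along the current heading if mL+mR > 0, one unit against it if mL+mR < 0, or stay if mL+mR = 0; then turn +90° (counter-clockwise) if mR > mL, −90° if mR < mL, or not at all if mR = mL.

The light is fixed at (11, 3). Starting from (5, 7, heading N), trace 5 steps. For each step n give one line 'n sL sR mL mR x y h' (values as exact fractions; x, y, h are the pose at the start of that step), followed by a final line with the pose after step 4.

n=0: pose=(5,7,N); sL=2, sR=50/13; mL=-12/13, mR=38/13; mL+mR=2 → advance +1; mR−mL=50/13 → turn +1·90°
n=1: pose=(5,8,W); sL=200/73, sR=200/113; mL=4000/8249, mR=18600/8249; mL+mR=200/73 → advance +1; mR−mL=200/113 → turn +1·90°
n=2: pose=(4,8,S); sL=100/17, sR=20/9; mL=280/153, mR=620/153; mL+mR=100/17 → advance +1; mR−mL=20/9 → turn +1·90°
n=3: pose=(4,7,E); sL=200/61, sR=200/29; mL=-3200/1769, mR=9000/1769; mL+mR=200/61 → advance +1; mR−mL=200/29 → turn +1·90°
n=4: pose=(5,7,N); sL=2, sR=50/13; mL=-12/13, mR=38/13; mL+mR=2 → advance +1; mR−mL=50/13 → turn +1·90°

0 2 50/13 -12/13 38/13 5 7 N
1 200/73 200/113 4000/8249 18600/8249 5 8 W
2 100/17 20/9 280/153 620/153 4 8 S
3 200/61 200/29 -3200/1769 9000/1769 4 7 E
4 2 50/13 -12/13 38/13 5 7 N
final 5 8 W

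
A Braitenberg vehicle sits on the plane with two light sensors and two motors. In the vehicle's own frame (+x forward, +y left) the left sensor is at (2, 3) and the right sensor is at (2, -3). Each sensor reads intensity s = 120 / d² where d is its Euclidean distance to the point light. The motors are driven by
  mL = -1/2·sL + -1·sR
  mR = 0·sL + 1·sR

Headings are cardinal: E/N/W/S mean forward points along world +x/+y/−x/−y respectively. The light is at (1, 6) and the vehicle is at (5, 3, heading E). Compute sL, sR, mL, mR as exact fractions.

10/3 5/3 -10/3 5/3

left sensor world pos  = (7, 6); dL² = 36
right sensor world pos = (7, 0); dR² = 72
sL = 120/36 = 10/3
sR = 120/72 = 5/3
mL = -1/2·sL + -1·sR = -10/3
mR = 0·sL + 1·sR = 5/3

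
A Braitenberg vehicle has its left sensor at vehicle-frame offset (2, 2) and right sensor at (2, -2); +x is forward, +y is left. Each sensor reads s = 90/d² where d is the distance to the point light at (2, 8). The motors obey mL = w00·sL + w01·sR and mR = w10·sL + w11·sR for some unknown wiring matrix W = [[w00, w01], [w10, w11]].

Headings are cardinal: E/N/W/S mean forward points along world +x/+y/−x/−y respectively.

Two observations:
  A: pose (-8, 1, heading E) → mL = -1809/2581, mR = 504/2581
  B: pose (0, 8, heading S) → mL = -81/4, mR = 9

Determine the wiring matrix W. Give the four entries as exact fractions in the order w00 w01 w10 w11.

obs A: pose=(-8,1,E) → sL=90/89, sR=18/29, mL=-1809/2581, mR=504/2581
obs B: pose=(0,8,S) → sL=45/2, sR=9/2, mL=-81/4, mR=9
sensor matrix S = [[90/89, 18/29], [45/2, 9/2]]; det S = -24300/2581
solve [mL_A; mL_B] = S·[w00; w01] and [mR_A; mR_B] = S·[w10; w11]:
  w00 = -1, w01 = 1/2, w10 = 1/2, w11 = -1/2

-1 1/2 1/2 -1/2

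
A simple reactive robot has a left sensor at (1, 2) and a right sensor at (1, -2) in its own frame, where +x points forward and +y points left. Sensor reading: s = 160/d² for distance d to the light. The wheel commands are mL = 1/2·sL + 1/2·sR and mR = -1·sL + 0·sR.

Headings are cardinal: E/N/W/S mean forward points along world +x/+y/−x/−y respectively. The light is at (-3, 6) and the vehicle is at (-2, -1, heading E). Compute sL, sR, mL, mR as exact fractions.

left sensor world pos  = (-1, 1); dL² = 29
right sensor world pos = (-1, -3); dR² = 85
sL = 160/29 = 160/29
sR = 160/85 = 32/17
mL = 1/2·sL + 1/2·sR = 1824/493
mR = -1·sL + 0·sR = -160/29

160/29 32/17 1824/493 -160/29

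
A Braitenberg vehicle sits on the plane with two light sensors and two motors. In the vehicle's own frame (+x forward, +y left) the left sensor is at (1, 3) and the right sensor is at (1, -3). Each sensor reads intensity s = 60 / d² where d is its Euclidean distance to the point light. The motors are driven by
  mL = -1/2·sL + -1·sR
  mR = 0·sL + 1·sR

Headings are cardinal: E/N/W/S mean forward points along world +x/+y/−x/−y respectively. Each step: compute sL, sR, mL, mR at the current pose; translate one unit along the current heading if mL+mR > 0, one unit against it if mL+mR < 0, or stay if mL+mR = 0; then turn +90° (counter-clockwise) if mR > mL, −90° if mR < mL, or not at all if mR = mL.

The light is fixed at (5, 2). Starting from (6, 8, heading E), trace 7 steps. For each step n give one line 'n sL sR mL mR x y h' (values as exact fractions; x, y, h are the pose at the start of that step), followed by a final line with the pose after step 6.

n=0: pose=(6,8,E); sL=12/17, sR=60/13; mL=-1098/221, mR=60/13; mL+mR=-6/17 → advance -1; mR−mL=2118/221 → turn +1·90°
n=1: pose=(5,8,N); sL=30/29, sR=30/29; mL=-45/29, mR=30/29; mL+mR=-15/29 → advance -1; mR−mL=75/29 → turn +1·90°
n=2: pose=(5,7,W); sL=12, sR=12/13; mL=-90/13, mR=12/13; mL+mR=-6 → advance -1; mR−mL=102/13 → turn +1·90°
n=3: pose=(6,7,S); sL=15/8, sR=3; mL=-63/16, mR=3; mL+mR=-15/16 → advance -1; mR−mL=111/16 → turn +1·90°
n=4: pose=(6,8,E); sL=12/17, sR=60/13; mL=-1098/221, mR=60/13; mL+mR=-6/17 → advance -1; mR−mL=2118/221 → turn +1·90°
n=5: pose=(5,8,N); sL=30/29, sR=30/29; mL=-45/29, mR=30/29; mL+mR=-15/29 → advance -1; mR−mL=75/29 → turn +1·90°
n=6: pose=(5,7,W); sL=12, sR=12/13; mL=-90/13, mR=12/13; mL+mR=-6 → advance -1; mR−mL=102/13 → turn +1·90°

0 12/17 60/13 -1098/221 60/13 6 8 E
1 30/29 30/29 -45/29 30/29 5 8 N
2 12 12/13 -90/13 12/13 5 7 W
3 15/8 3 -63/16 3 6 7 S
4 12/17 60/13 -1098/221 60/13 6 8 E
5 30/29 30/29 -45/29 30/29 5 8 N
6 12 12/13 -90/13 12/13 5 7 W
final 6 7 S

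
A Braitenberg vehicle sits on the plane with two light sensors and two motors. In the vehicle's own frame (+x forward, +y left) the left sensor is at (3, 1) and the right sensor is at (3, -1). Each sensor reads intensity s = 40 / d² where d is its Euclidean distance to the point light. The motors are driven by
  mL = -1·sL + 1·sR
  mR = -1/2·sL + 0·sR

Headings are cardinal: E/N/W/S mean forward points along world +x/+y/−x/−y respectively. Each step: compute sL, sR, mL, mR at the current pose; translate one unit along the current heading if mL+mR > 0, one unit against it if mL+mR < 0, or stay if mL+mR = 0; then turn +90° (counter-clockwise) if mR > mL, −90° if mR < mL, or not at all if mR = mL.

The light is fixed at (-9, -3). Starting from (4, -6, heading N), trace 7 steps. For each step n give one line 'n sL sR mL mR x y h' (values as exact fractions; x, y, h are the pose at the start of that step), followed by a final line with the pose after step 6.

n=0: pose=(4,-6,N); sL=5/18, sR=10/49; mL=-65/882, mR=-5/36; mL+mR=-125/588 → advance -1; mR−mL=-115/1764 → turn -1·90°
n=1: pose=(4,-7,E); sL=8/53, sR=40/281; mL=-128/14893, mR=-4/53; mL+mR=-1252/14893 → advance -1; mR−mL=-996/14893 → turn -1·90°
n=2: pose=(3,-7,S); sL=20/109, sR=4/17; mL=96/1853, mR=-10/109; mL+mR=-74/1853 → advance -1; mR−mL=-266/1853 → turn -1·90°
n=3: pose=(3,-6,W); sL=40/97, sR=8/17; mL=96/1649, mR=-20/97; mL+mR=-244/1649 → advance -1; mR−mL=-436/1649 → turn -1·90°
n=4: pose=(4,-6,N); sL=5/18, sR=10/49; mL=-65/882, mR=-5/36; mL+mR=-125/588 → advance -1; mR−mL=-115/1764 → turn -1·90°
n=5: pose=(4,-7,E); sL=8/53, sR=40/281; mL=-128/14893, mR=-4/53; mL+mR=-1252/14893 → advance -1; mR−mL=-996/14893 → turn -1·90°
n=6: pose=(3,-7,S); sL=20/109, sR=4/17; mL=96/1853, mR=-10/109; mL+mR=-74/1853 → advance -1; mR−mL=-266/1853 → turn -1·90°

0 5/18 10/49 -65/882 -5/36 4 -6 N
1 8/53 40/281 -128/14893 -4/53 4 -7 E
2 20/109 4/17 96/1853 -10/109 3 -7 S
3 40/97 8/17 96/1649 -20/97 3 -6 W
4 5/18 10/49 -65/882 -5/36 4 -6 N
5 8/53 40/281 -128/14893 -4/53 4 -7 E
6 20/109 4/17 96/1853 -10/109 3 -7 S
final 3 -6 W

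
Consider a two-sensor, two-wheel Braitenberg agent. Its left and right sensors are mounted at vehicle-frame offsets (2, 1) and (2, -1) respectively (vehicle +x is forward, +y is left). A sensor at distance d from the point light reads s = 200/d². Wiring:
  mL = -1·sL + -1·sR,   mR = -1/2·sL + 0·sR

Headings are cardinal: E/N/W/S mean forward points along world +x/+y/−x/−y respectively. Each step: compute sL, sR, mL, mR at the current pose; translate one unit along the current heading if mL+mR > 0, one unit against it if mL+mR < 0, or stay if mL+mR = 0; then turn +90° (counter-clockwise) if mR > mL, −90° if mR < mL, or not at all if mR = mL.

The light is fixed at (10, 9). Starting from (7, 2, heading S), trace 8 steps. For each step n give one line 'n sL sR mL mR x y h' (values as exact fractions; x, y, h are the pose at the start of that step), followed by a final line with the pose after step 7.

n=0: pose=(7,2,S); sL=40/17, sR=200/97; mL=-7280/1649, mR=-20/17; mL+mR=-9220/1649 → advance -1; mR−mL=5340/1649 → turn +1·90°
n=1: pose=(7,3,E); sL=100/13, sR=4; mL=-152/13, mR=-50/13; mL+mR=-202/13 → advance -1; mR−mL=102/13 → turn +1·90°
n=2: pose=(6,3,N); sL=200/41, sR=8; mL=-528/41, mR=-100/41; mL+mR=-628/41 → advance -1; mR−mL=428/41 → turn +1·90°
n=3: pose=(6,2,W); sL=2, sR=25/9; mL=-43/9, mR=-1; mL+mR=-52/9 → advance -1; mR−mL=34/9 → turn +1·90°
n=4: pose=(7,2,S); sL=40/17, sR=200/97; mL=-7280/1649, mR=-20/17; mL+mR=-9220/1649 → advance -1; mR−mL=5340/1649 → turn +1·90°
n=5: pose=(7,3,E); sL=100/13, sR=4; mL=-152/13, mR=-50/13; mL+mR=-202/13 → advance -1; mR−mL=102/13 → turn +1·90°
n=6: pose=(6,3,N); sL=200/41, sR=8; mL=-528/41, mR=-100/41; mL+mR=-628/41 → advance -1; mR−mL=428/41 → turn +1·90°
n=7: pose=(6,2,W); sL=2, sR=25/9; mL=-43/9, mR=-1; mL+mR=-52/9 → advance -1; mR−mL=34/9 → turn +1·90°

0 40/17 200/97 -7280/1649 -20/17 7 2 S
1 100/13 4 -152/13 -50/13 7 3 E
2 200/41 8 -528/41 -100/41 6 3 N
3 2 25/9 -43/9 -1 6 2 W
4 40/17 200/97 -7280/1649 -20/17 7 2 S
5 100/13 4 -152/13 -50/13 7 3 E
6 200/41 8 -528/41 -100/41 6 3 N
7 2 25/9 -43/9 -1 6 2 W
final 7 2 S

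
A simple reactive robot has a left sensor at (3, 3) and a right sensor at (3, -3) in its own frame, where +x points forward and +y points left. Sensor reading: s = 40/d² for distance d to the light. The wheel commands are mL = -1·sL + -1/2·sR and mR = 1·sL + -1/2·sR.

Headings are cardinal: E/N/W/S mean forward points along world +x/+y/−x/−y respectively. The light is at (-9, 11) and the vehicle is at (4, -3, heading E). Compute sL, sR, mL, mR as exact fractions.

left sensor world pos  = (7, 0); dL² = 377
right sensor world pos = (7, -6); dR² = 545
sL = 40/377 = 40/377
sR = 40/545 = 8/109
mL = -1·sL + -1/2·sR = -5868/41093
mR = 1·sL + -1/2·sR = 2852/41093

40/377 8/109 -5868/41093 2852/41093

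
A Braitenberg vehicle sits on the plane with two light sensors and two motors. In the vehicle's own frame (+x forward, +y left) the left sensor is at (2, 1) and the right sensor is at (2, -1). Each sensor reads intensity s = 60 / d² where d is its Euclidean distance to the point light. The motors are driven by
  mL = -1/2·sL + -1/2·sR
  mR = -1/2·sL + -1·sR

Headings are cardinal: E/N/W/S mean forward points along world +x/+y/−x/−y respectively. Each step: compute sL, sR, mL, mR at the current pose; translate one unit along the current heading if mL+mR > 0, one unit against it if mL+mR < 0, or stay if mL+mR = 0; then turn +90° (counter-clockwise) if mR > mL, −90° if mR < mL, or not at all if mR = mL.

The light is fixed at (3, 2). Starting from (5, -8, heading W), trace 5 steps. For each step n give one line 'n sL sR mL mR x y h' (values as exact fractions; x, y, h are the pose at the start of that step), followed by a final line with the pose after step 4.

0 60/121 20/27 -2020/3267 -3230/3267 5 -8 W
1 15/17 3/4 -111/136 -81/68 6 -8 N
2 12/25 60/169 -1764/4225 -2514/4225 6 -9 E
3 30/89 6/17 -522/1513 -789/1513 5 -9 S
4 60/121 20/27 -2020/3267 -3230/3267 5 -8 W
final 6 -8 N

n=0: pose=(5,-8,W); sL=60/121, sR=20/27; mL=-2020/3267, mR=-3230/3267; mL+mR=-1750/1089 → advance -1; mR−mL=-10/27 → turn -1·90°
n=1: pose=(6,-8,N); sL=15/17, sR=3/4; mL=-111/136, mR=-81/68; mL+mR=-273/136 → advance -1; mR−mL=-3/8 → turn -1·90°
n=2: pose=(6,-9,E); sL=12/25, sR=60/169; mL=-1764/4225, mR=-2514/4225; mL+mR=-4278/4225 → advance -1; mR−mL=-30/169 → turn -1·90°
n=3: pose=(5,-9,S); sL=30/89, sR=6/17; mL=-522/1513, mR=-789/1513; mL+mR=-1311/1513 → advance -1; mR−mL=-3/17 → turn -1·90°
n=4: pose=(5,-8,W); sL=60/121, sR=20/27; mL=-2020/3267, mR=-3230/3267; mL+mR=-1750/1089 → advance -1; mR−mL=-10/27 → turn -1·90°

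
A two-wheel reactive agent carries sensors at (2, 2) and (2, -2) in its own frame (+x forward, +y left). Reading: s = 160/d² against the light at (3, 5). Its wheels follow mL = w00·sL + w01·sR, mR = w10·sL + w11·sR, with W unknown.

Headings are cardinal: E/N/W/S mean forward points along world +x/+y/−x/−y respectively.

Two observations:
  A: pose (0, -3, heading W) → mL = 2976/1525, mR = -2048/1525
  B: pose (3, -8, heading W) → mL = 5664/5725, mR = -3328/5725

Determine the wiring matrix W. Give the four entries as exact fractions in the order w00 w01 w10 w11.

1/2 1/2 1 -1

obs A: pose=(0,-3,W) → sL=32/25, sR=160/61, mL=2976/1525, mR=-2048/1525
obs B: pose=(3,-8,W) → sL=160/229, sR=32/25, mL=5664/5725, mR=-3328/5725
sensor matrix S = [[32/25, 160/61], [160/229, 32/25]]; det S = -1695744/8730625
solve [mL_A; mL_B] = S·[w00; w01] and [mR_A; mR_B] = S·[w10; w11]:
  w00 = 1/2, w01 = 1/2, w10 = 1, w11 = -1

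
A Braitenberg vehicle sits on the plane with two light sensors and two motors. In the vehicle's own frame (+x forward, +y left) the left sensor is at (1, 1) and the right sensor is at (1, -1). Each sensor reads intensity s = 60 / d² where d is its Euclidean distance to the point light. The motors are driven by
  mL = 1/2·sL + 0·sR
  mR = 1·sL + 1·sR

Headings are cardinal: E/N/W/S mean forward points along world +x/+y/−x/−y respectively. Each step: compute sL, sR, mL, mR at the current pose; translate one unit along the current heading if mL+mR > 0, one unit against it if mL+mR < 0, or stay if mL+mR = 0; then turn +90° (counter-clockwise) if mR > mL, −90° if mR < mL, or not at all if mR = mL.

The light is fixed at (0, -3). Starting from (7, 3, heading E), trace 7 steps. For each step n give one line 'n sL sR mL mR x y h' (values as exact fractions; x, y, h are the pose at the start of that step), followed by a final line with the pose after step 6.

n=0: pose=(7,3,E); sL=60/113, sR=60/89; mL=30/113, mR=12120/10057; mL+mR=14790/10057 → advance +1; mR−mL=9450/10057 → turn +1·90°
n=1: pose=(8,3,N); sL=30/49, sR=6/13; mL=15/49, mR=684/637; mL+mR=879/637 → advance +1; mR−mL=489/637 → turn +1·90°
n=2: pose=(8,4,W); sL=12/17, sR=60/113; mL=6/17, mR=2376/1921; mL+mR=3054/1921 → advance +1; mR−mL=1698/1921 → turn +1·90°
n=3: pose=(7,4,S); sL=3/5, sR=5/6; mL=3/10, mR=43/30; mL+mR=26/15 → advance +1; mR−mL=17/15 → turn +1·90°
n=4: pose=(7,3,E); sL=60/113, sR=60/89; mL=30/113, mR=12120/10057; mL+mR=14790/10057 → advance +1; mR−mL=9450/10057 → turn +1·90°
n=5: pose=(8,3,N); sL=30/49, sR=6/13; mL=15/49, mR=684/637; mL+mR=879/637 → advance +1; mR−mL=489/637 → turn +1·90°
n=6: pose=(8,4,W); sL=12/17, sR=60/113; mL=6/17, mR=2376/1921; mL+mR=3054/1921 → advance +1; mR−mL=1698/1921 → turn +1·90°

0 60/113 60/89 30/113 12120/10057 7 3 E
1 30/49 6/13 15/49 684/637 8 3 N
2 12/17 60/113 6/17 2376/1921 8 4 W
3 3/5 5/6 3/10 43/30 7 4 S
4 60/113 60/89 30/113 12120/10057 7 3 E
5 30/49 6/13 15/49 684/637 8 3 N
6 12/17 60/113 6/17 2376/1921 8 4 W
final 7 4 S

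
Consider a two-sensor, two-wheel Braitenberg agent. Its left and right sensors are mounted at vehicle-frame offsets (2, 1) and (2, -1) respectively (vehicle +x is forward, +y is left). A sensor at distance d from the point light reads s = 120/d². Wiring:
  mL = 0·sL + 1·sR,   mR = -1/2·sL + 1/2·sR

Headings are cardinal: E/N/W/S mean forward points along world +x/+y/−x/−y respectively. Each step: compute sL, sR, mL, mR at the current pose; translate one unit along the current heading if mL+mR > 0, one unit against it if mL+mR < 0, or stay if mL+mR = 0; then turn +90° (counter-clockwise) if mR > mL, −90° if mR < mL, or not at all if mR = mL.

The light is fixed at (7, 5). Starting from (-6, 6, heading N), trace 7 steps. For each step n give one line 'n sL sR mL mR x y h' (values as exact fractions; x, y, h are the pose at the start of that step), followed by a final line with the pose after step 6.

0 24/41 40/51 40/51 208/2091 -6 6 N
1 12/13 60/61 60/61 24/793 -6 7 E
2 120/121 120/169 120/169 -2880/20449 -5 7 S
3 30/49 3/5 3/5 -3/490 -5 6 W
4 24/41 40/51 40/51 208/2091 -6 6 N
5 12/13 60/61 60/61 24/793 -6 7 E
6 120/121 120/169 120/169 -2880/20449 -5 7 S
final -5 6 W

n=0: pose=(-6,6,N); sL=24/41, sR=40/51; mL=40/51, mR=208/2091; mL+mR=616/697 → advance +1; mR−mL=-1432/2091 → turn -1·90°
n=1: pose=(-6,7,E); sL=12/13, sR=60/61; mL=60/61, mR=24/793; mL+mR=804/793 → advance +1; mR−mL=-756/793 → turn -1·90°
n=2: pose=(-5,7,S); sL=120/121, sR=120/169; mL=120/169, mR=-2880/20449; mL+mR=11640/20449 → advance +1; mR−mL=-17400/20449 → turn -1·90°
n=3: pose=(-5,6,W); sL=30/49, sR=3/5; mL=3/5, mR=-3/490; mL+mR=291/490 → advance +1; mR−mL=-297/490 → turn -1·90°
n=4: pose=(-6,6,N); sL=24/41, sR=40/51; mL=40/51, mR=208/2091; mL+mR=616/697 → advance +1; mR−mL=-1432/2091 → turn -1·90°
n=5: pose=(-6,7,E); sL=12/13, sR=60/61; mL=60/61, mR=24/793; mL+mR=804/793 → advance +1; mR−mL=-756/793 → turn -1·90°
n=6: pose=(-5,7,S); sL=120/121, sR=120/169; mL=120/169, mR=-2880/20449; mL+mR=11640/20449 → advance +1; mR−mL=-17400/20449 → turn -1·90°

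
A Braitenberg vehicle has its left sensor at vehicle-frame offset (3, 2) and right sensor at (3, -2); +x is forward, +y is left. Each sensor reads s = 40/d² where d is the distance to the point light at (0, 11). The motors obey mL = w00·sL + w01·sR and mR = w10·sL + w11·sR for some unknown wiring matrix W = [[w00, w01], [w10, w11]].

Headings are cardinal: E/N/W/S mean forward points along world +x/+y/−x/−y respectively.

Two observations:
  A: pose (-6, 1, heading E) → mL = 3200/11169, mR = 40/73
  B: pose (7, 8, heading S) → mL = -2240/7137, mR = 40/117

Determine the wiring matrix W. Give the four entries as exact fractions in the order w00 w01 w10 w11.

1 -1 1 0

obs A: pose=(-6,1,E) → sL=40/73, sR=40/153, mL=3200/11169, mR=40/73
obs B: pose=(7,8,S) → sL=40/117, sR=40/61, mL=-2240/7137, mR=40/117
sensor matrix S = [[40/73, 40/153], [40/117, 40/61]]; det S = 21516800/79713153
solve [mL_A; mL_B] = S·[w00; w01] and [mR_A; mR_B] = S·[w10; w11]:
  w00 = 1, w01 = -1, w10 = 1, w11 = 0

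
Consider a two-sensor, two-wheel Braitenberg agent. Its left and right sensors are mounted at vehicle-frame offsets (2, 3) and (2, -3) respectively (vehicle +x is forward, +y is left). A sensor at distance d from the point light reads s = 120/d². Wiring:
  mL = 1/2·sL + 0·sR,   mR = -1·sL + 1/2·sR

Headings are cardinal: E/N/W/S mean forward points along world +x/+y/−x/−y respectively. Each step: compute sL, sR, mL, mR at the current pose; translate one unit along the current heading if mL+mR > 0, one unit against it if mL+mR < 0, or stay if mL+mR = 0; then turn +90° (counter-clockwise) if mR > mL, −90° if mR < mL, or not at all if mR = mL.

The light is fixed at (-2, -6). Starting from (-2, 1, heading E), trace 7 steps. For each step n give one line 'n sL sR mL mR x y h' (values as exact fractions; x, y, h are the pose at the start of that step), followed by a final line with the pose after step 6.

n=0: pose=(-2,1,E); sL=15/13, sR=6; mL=15/26, mR=24/13; mL+mR=63/26 → advance +1; mR−mL=33/26 → turn +1·90°
n=1: pose=(-1,1,N); sL=24/17, sR=120/97; mL=12/17, mR=-1308/1649; mL+mR=-144/1649 → advance -1; mR−mL=-2472/1649 → turn -1·90°
n=2: pose=(-1,0,E); sL=4/3, sR=20/3; mL=2/3, mR=2; mL+mR=8/3 → advance +1; mR−mL=4/3 → turn +1·90°
n=3: pose=(0,0,N); sL=24/13, sR=120/89; mL=12/13, mR=-1356/1157; mL+mR=-288/1157 → advance -1; mR−mL=-2424/1157 → turn -1·90°
n=4: pose=(0,-1,E); sL=3/2, sR=6; mL=3/4, mR=3/2; mL+mR=9/4 → advance +1; mR−mL=3/4 → turn +1·90°
n=5: pose=(1,-1,N); sL=120/49, sR=24/17; mL=60/49, mR=-1452/833; mL+mR=-432/833 → advance -1; mR−mL=-2472/833 → turn -1·90°
n=6: pose=(1,-2,E); sL=60/37, sR=60/13; mL=30/37, mR=330/481; mL+mR=720/481 → advance +1; mR−mL=-60/481 → turn -1·90°

0 15/13 6 15/26 24/13 -2 1 E
1 24/17 120/97 12/17 -1308/1649 -1 1 N
2 4/3 20/3 2/3 2 -1 0 E
3 24/13 120/89 12/13 -1356/1157 0 0 N
4 3/2 6 3/4 3/2 0 -1 E
5 120/49 24/17 60/49 -1452/833 1 -1 N
6 60/37 60/13 30/37 330/481 1 -2 E
final 2 -2 S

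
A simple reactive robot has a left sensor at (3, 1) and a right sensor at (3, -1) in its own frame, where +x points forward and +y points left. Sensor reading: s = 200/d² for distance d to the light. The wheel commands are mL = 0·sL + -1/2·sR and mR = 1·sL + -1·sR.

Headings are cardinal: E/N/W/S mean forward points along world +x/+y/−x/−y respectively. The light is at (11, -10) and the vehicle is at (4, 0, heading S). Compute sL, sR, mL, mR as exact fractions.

40/17 200/113 -100/113 1120/1921

left sensor world pos  = (5, -3); dL² = 85
right sensor world pos = (3, -3); dR² = 113
sL = 200/85 = 40/17
sR = 200/113 = 200/113
mL = 0·sL + -1/2·sR = -100/113
mR = 1·sL + -1·sR = 1120/1921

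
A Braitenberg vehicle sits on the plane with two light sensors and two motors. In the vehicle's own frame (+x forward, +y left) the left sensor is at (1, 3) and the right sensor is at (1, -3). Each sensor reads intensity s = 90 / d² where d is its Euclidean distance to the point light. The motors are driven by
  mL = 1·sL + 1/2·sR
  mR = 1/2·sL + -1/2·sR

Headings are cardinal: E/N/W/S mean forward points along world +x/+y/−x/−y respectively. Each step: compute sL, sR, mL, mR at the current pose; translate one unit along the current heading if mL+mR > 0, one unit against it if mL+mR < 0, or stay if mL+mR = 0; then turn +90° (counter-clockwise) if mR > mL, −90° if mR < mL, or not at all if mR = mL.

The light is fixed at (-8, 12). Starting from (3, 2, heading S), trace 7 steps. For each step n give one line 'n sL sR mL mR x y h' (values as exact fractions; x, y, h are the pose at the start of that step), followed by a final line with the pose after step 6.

n=0: pose=(3,2,S); sL=90/317, sR=18/37; mL=6183/11729, mR=-1188/11729; mL+mR=135/317 → advance +1; mR−mL=-7371/11729 → turn -1·90°
n=1: pose=(3,1,W); sL=45/148, sR=45/82; mL=1755/3034, mR=-1485/12136; mL+mR=135/296 → advance +1; mR−mL=-8505/12136 → turn -1·90°
n=2: pose=(2,1,N); sL=90/149, sR=90/269; mL=30915/40081, mR=5400/40081; mL+mR=135/149 → advance +1; mR−mL=-25515/40081 → turn -1·90°
n=3: pose=(2,2,E); sL=9/17, sR=9/29; mL=675/986, mR=54/493; mL+mR=27/34 → advance +1; mR−mL=-567/986 → turn -1·90°
n=4: pose=(3,2,S); sL=90/317, sR=18/37; mL=6183/11729, mR=-1188/11729; mL+mR=135/317 → advance +1; mR−mL=-7371/11729 → turn -1·90°
n=5: pose=(3,1,W); sL=45/148, sR=45/82; mL=1755/3034, mR=-1485/12136; mL+mR=135/296 → advance +1; mR−mL=-8505/12136 → turn -1·90°
n=6: pose=(2,1,N); sL=90/149, sR=90/269; mL=30915/40081, mR=5400/40081; mL+mR=135/149 → advance +1; mR−mL=-25515/40081 → turn -1·90°

0 90/317 18/37 6183/11729 -1188/11729 3 2 S
1 45/148 45/82 1755/3034 -1485/12136 3 1 W
2 90/149 90/269 30915/40081 5400/40081 2 1 N
3 9/17 9/29 675/986 54/493 2 2 E
4 90/317 18/37 6183/11729 -1188/11729 3 2 S
5 45/148 45/82 1755/3034 -1485/12136 3 1 W
6 90/149 90/269 30915/40081 5400/40081 2 1 N
final 2 2 E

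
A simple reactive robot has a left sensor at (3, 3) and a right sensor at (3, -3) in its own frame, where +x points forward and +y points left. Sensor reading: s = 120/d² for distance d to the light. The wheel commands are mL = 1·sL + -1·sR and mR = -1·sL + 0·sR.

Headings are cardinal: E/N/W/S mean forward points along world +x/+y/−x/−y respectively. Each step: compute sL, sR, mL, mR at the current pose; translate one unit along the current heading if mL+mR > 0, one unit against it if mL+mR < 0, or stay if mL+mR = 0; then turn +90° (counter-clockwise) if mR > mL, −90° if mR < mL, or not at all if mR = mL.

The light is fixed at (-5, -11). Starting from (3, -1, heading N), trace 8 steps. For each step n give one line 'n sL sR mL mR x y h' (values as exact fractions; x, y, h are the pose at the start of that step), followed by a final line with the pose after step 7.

0 60/97 12/29 576/2813 -60/97 3 -1 N
1 24/53 120/157 -2592/8321 -24/53 3 -2 E
2 15/17 30/13 -315/221 -15/17 2 -2 S
3 120/269 120/149 -14400/40081 -120/269 2 -1 E
4 12/13 60/29 -432/377 -12/13 1 -1 S
5 120/277 24/29 -3168/8033 -120/277 1 0 E
6 15/16 30/17 -225/272 -15/16 0 0 S
7 24/17 120/229 3456/3893 -24/17 0 1 W
final 1 1 N

n=0: pose=(3,-1,N); sL=60/97, sR=12/29; mL=576/2813, mR=-60/97; mL+mR=-12/29 → advance -1; mR−mL=-2316/2813 → turn -1·90°
n=1: pose=(3,-2,E); sL=24/53, sR=120/157; mL=-2592/8321, mR=-24/53; mL+mR=-120/157 → advance -1; mR−mL=-1176/8321 → turn -1·90°
n=2: pose=(2,-2,S); sL=15/17, sR=30/13; mL=-315/221, mR=-15/17; mL+mR=-30/13 → advance -1; mR−mL=120/221 → turn +1·90°
n=3: pose=(2,-1,E); sL=120/269, sR=120/149; mL=-14400/40081, mR=-120/269; mL+mR=-120/149 → advance -1; mR−mL=-3480/40081 → turn -1·90°
n=4: pose=(1,-1,S); sL=12/13, sR=60/29; mL=-432/377, mR=-12/13; mL+mR=-60/29 → advance -1; mR−mL=84/377 → turn +1·90°
n=5: pose=(1,0,E); sL=120/277, sR=24/29; mL=-3168/8033, mR=-120/277; mL+mR=-24/29 → advance -1; mR−mL=-312/8033 → turn -1·90°
n=6: pose=(0,0,S); sL=15/16, sR=30/17; mL=-225/272, mR=-15/16; mL+mR=-30/17 → advance -1; mR−mL=-15/136 → turn -1·90°
n=7: pose=(0,1,W); sL=24/17, sR=120/229; mL=3456/3893, mR=-24/17; mL+mR=-120/229 → advance -1; mR−mL=-8952/3893 → turn -1·90°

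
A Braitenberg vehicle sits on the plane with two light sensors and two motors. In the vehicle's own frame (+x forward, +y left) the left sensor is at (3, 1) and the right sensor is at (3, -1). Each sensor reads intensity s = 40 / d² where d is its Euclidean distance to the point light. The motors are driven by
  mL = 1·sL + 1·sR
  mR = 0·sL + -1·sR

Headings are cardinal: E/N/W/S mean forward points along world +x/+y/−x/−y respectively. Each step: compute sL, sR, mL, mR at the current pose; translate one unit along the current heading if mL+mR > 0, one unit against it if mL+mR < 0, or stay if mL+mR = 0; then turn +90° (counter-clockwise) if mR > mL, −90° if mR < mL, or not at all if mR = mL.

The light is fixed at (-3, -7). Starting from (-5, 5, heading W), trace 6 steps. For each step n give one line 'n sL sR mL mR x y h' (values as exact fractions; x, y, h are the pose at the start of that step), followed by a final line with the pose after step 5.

n=0: pose=(-5,5,W); sL=20/73, sR=20/97; mL=3400/7081, mR=-20/97; mL+mR=20/73 → advance +1; mR−mL=-4860/7081 → turn -1·90°
n=1: pose=(-6,5,N); sL=40/241, sR=40/229; mL=18800/55189, mR=-40/229; mL+mR=40/241 → advance +1; mR−mL=-28440/55189 → turn -1·90°
n=2: pose=(-6,6,E); sL=10/49, sR=5/18; mL=425/882, mR=-5/18; mL+mR=10/49 → advance +1; mR−mL=-335/441 → turn -1·90°
n=3: pose=(-5,6,S); sL=40/101, sR=40/109; mL=8400/11009, mR=-40/109; mL+mR=40/101 → advance +1; mR−mL=-12440/11009 → turn -1·90°
n=4: pose=(-5,5,W); sL=20/73, sR=20/97; mL=3400/7081, mR=-20/97; mL+mR=20/73 → advance +1; mR−mL=-4860/7081 → turn -1·90°
n=5: pose=(-6,5,N); sL=40/241, sR=40/229; mL=18800/55189, mR=-40/229; mL+mR=40/241 → advance +1; mR−mL=-28440/55189 → turn -1·90°

0 20/73 20/97 3400/7081 -20/97 -5 5 W
1 40/241 40/229 18800/55189 -40/229 -6 5 N
2 10/49 5/18 425/882 -5/18 -6 6 E
3 40/101 40/109 8400/11009 -40/109 -5 6 S
4 20/73 20/97 3400/7081 -20/97 -5 5 W
5 40/241 40/229 18800/55189 -40/229 -6 5 N
final -6 6 E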